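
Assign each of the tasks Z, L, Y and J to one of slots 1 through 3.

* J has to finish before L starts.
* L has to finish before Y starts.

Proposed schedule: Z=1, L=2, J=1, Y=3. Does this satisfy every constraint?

Yes

L has to finish before Y starts — holds.
J has to finish before L starts — holds.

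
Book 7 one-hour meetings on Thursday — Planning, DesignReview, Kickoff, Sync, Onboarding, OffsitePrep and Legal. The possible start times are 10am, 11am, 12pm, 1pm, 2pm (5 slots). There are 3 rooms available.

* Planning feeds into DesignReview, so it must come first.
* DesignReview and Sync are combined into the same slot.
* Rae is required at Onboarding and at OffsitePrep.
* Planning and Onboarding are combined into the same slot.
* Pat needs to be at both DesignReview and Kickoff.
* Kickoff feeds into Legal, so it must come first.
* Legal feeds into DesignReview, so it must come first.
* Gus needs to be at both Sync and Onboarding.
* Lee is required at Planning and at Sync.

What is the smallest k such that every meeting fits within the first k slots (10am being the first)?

3

The precedence chain requires at least 3 distinct slots.
With at most 3 per slot and 7 meetings, at least 3 slots are needed.
3 works (last occupied slot: 12pm): for example Sync in 12pm, Planning in 10am, Kickoff in 10am, OffsitePrep in 11am, DesignReview in 12pm, Onboarding in 10am, Legal in 11am.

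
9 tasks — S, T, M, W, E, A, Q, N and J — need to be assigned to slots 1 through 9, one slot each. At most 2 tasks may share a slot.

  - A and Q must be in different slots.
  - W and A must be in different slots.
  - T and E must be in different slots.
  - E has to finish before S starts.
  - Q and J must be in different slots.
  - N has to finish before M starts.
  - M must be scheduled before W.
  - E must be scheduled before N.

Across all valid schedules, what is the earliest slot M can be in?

3

Precedence pushes M to at least 3; downstream work caps M at 8.
M at 3 is achievable: E in 1, S in 2, M in 3, Q in 4, A in 1, T in 3, N in 2, W in 4, J in 5.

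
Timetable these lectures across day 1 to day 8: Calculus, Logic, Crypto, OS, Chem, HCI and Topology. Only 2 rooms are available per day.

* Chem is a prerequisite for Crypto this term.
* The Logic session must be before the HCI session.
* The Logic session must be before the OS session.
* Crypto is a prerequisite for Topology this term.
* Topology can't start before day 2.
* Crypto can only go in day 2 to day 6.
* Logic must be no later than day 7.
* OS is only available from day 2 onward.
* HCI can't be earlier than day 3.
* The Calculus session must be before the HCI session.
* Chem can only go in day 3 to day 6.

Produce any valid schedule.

OS=day 2; Chem=day 3; HCI=day 3; Topology=day 5; Calculus=day 1; Logic=day 1; Crypto=day 4

Checking: Logic(day 1) before OS(day 2); Chem(day 3) before Crypto(day 4); Logic(day 1) before HCI(day 3); Crypto(day 4) before Topology(day 5); Calculus(day 1) before HCI(day 3); HCI=day 3 in [day 3,day 8]; OS=day 2 in [day 2,day 8]; Topology=day 5 in [day 2,day 8]; Logic=day 1 in [day 1,day 7]; Crypto=day 4 in [day 2,day 6]; Chem=day 3 in [day 3,day 6]; max 2 per day (cap 2).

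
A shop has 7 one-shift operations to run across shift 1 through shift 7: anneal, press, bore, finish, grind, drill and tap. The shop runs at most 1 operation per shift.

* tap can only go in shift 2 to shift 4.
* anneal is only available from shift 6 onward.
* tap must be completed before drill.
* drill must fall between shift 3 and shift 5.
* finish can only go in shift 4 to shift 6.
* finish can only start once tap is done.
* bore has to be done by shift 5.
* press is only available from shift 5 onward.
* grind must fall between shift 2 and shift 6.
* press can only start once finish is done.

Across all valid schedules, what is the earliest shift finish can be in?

Finish is available from shift 4; finish's own window allows nothing later than shift 6.
finish at shift 4 is achievable: drill in shift 3, bore in shift 1, anneal in shift 6, press in shift 7, finish in shift 4, grind in shift 5, tap in shift 2.

shift 4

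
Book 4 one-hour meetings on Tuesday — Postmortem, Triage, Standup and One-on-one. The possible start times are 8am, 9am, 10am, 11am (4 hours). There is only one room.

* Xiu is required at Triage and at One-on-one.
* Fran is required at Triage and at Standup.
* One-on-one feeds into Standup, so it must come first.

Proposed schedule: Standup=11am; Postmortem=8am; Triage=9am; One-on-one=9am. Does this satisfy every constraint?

No. Xiu is required at Triage and at One-on-one is not satisfied.

Fran is required at Triage and at Standup — holds.
Xiu is required at Triage and at One-on-one — violated.
There is only one room — violated.
One-on-one feeds into Standup, so it must come first — holds.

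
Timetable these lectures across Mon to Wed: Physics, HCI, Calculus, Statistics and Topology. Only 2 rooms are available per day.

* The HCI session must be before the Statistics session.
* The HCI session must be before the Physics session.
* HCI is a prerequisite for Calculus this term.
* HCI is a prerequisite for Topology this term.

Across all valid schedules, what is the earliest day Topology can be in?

Tue

Precedence pushes Topology to at least Tue.
Topology at Tue is achievable: Statistics -> Wed; HCI -> Mon; Calculus -> Wed; Physics -> Tue; Topology -> Tue.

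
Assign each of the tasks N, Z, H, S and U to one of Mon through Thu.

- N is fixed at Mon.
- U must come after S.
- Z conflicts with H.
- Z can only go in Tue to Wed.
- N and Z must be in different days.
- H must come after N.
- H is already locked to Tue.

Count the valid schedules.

6

Splitting on S: it can be Mon (3), Tue (2), Wed (1). Listing each branch's schedules as (N, Z, H, U):
S=Mon: (Mon,Wed,Tue,Tue) (Mon,Wed,Tue,Wed) (Mon,Wed,Tue,Thu) — 3.
S=Tue: (Mon,Wed,Tue,Wed) (Mon,Wed,Tue,Thu) — 2.
S=Wed: (Mon,Wed,Tue,Thu) — 1.
Summing: 3 + 2 + 1 = 6.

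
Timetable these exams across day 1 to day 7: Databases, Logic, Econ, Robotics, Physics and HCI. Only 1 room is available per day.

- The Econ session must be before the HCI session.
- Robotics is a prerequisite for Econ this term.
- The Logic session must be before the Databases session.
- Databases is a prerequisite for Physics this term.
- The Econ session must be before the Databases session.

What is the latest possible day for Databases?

Precedence pushes Databases to at least day 3; downstream work caps Databases at day 6.
Databases at day 6 is achievable: Econ in day 2; Logic in day 3; HCI in day 4; Physics in day 7; Robotics in day 1; Databases in day 6.

day 6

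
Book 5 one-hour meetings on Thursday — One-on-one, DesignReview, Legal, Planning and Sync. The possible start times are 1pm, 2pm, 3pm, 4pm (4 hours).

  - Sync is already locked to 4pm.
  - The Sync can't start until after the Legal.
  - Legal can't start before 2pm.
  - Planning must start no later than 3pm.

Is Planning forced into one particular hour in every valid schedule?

No

Planning can be 1pm (e.g. DesignReview in 1pm; Sync in 4pm; Legal in 2pm; Planning in 1pm; One-on-one in 1pm) or 2pm (e.g. Planning=2pm; One-on-one=1pm; Legal=2pm; DesignReview=1pm; Sync=4pm).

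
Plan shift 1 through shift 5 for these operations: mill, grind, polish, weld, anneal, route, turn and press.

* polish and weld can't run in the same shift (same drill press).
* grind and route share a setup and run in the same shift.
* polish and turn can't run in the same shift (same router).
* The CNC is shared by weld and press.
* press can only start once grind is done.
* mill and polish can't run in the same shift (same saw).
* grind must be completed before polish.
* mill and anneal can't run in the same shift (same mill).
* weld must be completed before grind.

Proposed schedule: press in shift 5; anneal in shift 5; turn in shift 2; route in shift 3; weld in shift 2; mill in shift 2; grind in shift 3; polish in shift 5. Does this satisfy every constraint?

Yes, all constraints hold

mill and polish can't run in the same shift (same saw) — holds.
weld must be completed before grind — holds.
grind and route share a setup and run in the same shift — holds.
polish and weld can't run in the same shift (same drill press) — holds.
grind must be completed before polish — holds.
polish and turn can't run in the same shift (same router) — holds.
mill and anneal can't run in the same shift (same mill) — holds.
press can only start once grind is done — holds.
The CNC is shared by weld and press — holds.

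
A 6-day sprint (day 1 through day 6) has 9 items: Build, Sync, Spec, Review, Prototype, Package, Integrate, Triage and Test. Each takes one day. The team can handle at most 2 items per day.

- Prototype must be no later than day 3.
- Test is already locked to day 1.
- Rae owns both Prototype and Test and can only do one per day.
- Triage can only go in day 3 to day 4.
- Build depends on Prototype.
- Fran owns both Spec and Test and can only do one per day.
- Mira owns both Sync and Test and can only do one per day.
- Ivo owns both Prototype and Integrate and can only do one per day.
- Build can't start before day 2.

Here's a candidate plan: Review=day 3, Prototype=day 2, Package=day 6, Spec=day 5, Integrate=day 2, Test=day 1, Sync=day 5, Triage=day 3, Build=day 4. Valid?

Invalid. Ivo owns both Prototype and Integrate and can only do one per day.

Ivo owns both Prototype and Integrate and can only do one per day — violated.
Rae owns both Prototype and Test and can only do one per day — holds.
Prototype must be no later than day 3 — holds.
Build can't start before day 2 — holds.
Test is already locked to day 1 — holds.
Build depends on Prototype — holds.
Fran owns both Spec and Test and can only do one per day — holds.
Mira owns both Sync and Test and can only do one per day — holds.
The team can handle at most 2 items per day — holds.
Triage can only go in day 3 to day 4 — holds.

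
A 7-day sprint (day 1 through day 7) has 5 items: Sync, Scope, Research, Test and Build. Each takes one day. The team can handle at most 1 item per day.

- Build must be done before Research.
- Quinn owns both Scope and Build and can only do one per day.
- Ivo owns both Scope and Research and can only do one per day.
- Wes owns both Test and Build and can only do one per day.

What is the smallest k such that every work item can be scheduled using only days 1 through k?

5

The precedence chain requires at least 2 distinct days.
With at most 1 per day and 5 work items, at least 5 days are needed.
5 works (last occupied day: day 5): for example Sync=day 3, Scope=day 4, Build=day 1, Test=day 5, Research=day 2.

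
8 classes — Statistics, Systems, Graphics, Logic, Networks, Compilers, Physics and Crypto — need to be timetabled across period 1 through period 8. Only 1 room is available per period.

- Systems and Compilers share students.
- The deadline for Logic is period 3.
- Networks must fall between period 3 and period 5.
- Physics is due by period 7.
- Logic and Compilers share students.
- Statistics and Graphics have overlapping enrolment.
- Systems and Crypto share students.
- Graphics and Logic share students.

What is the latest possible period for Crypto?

period 8

Crypto at period 8 is achievable: Compilers -> period 7; Logic -> period 1; Crypto -> period 8; Statistics -> period 4; Physics -> period 2; Systems -> period 5; Graphics -> period 6; Networks -> period 3.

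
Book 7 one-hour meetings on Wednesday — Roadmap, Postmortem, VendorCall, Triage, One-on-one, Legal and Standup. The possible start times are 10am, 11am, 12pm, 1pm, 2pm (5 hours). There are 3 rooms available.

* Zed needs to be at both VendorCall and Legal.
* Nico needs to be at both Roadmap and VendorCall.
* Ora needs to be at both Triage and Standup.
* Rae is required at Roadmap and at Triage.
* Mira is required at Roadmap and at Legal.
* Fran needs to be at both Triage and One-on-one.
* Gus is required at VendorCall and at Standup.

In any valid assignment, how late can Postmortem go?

Postmortem at 2pm is achievable: Legal=12pm, VendorCall=11am, Roadmap=10am, Postmortem=2pm, Standup=10am, One-on-one=10am, Triage=11am.

2pm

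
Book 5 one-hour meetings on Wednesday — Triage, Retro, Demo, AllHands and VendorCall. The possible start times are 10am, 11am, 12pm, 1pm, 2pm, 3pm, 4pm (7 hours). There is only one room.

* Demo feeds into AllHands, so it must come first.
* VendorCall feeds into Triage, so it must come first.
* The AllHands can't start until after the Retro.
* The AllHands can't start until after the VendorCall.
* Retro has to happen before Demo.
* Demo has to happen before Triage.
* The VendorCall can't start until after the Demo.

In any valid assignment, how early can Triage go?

1pm

Precedence pushes Triage to at least 1pm.
Triage at 1pm is achievable: Demo -> 11am; AllHands -> 2pm; VendorCall -> 12pm; Triage -> 1pm; Retro -> 10am.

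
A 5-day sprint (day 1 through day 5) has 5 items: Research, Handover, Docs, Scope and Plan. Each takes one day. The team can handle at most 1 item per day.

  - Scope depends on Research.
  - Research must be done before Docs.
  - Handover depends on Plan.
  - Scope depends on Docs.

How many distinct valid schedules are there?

10

Splitting on Research: it can be day 1 (6), day 2 (3), day 3 (1). Listing each branch's schedules as (Handover, Docs, Scope, Plan) by day number:
Research=day 1: (3,4,5,2) (4,2,5,3) (4,3,5,2) (5,2,3,4) (5,2,4,3) (5,3,4,2) — 6.
Research=day 2: (3,4,5,1) (4,3,5,1) (5,3,4,1) — 3.
Research=day 3: (2,4,5,1) — 1.
Summing: 6 + 3 + 1 = 10.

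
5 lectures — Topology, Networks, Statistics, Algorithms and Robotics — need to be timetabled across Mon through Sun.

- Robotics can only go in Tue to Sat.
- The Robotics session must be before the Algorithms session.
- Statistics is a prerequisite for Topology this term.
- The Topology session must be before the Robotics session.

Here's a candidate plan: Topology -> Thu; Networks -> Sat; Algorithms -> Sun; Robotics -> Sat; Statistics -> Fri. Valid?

No. Statistics is a prerequisite for Topology this term is not satisfied.

Robotics can only go in Tue to Sat — holds.
The Robotics session must be before the Algorithms session — holds.
The Topology session must be before the Robotics session — holds.
Statistics is a prerequisite for Topology this term — violated.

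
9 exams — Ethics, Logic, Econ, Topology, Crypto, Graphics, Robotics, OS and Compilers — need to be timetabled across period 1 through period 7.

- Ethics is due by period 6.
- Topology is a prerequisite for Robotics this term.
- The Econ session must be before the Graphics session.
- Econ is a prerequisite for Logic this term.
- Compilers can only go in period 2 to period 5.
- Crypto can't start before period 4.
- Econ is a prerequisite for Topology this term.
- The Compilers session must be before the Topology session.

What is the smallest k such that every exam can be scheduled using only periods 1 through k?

The precedence chain requires at least 3 distinct periods.
Crypto can't be placed before period 4, so the schedule must run through at least period 4.
4 works (last occupied period: period 4): for example Econ in period 1; OS in period 1; Compilers in period 2; Ethics in period 1; Crypto in period 4; Graphics in period 2; Robotics in period 4; Topology in period 3; Logic in period 2.

4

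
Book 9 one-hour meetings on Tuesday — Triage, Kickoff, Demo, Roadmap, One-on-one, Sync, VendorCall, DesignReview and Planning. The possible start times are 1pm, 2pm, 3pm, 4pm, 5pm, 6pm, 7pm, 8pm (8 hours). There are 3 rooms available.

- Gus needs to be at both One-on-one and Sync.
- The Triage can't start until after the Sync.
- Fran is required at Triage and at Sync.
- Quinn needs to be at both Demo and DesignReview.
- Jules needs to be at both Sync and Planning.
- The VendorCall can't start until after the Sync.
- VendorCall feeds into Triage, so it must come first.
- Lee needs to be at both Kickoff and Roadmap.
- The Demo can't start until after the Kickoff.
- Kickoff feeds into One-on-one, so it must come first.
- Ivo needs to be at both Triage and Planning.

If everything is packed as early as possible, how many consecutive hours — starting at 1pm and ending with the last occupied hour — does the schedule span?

3 hours

The precedence chain requires at least 3 distinct hours.
With at most 3 per hour and 9 meetings, at least 3 hours are needed.
3 works (last occupied hour: 3pm): for example Roadmap -> 3pm, DesignReview -> 1pm, Triage -> 3pm, VendorCall -> 2pm, Sync -> 1pm, Planning -> 2pm, Kickoff -> 1pm, Demo -> 2pm, One-on-one -> 3pm.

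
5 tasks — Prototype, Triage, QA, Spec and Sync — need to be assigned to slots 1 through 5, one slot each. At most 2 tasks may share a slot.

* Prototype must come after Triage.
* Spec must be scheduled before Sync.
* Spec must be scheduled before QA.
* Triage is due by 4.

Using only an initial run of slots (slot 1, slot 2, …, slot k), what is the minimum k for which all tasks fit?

3

The precedence chain requires at least 2 distinct slots.
With at most 2 per slot and 5 tasks, at least 3 slots are needed.
3 works (last occupied slot: 3): for example Prototype in 2, Spec in 1, QA in 2, Triage in 1, Sync in 3.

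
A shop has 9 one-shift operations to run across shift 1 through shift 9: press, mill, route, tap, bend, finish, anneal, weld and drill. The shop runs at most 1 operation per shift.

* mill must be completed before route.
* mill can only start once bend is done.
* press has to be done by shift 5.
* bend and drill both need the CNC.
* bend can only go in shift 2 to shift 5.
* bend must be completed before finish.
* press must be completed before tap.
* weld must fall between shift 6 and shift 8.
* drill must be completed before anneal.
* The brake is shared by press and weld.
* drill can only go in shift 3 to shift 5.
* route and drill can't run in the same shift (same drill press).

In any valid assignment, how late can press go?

Press's own window allows nothing later than shift 5.
press at shift 1 is achievable: mill -> shift 4; tap -> shift 7; anneal -> shift 9; press -> shift 1; bend -> shift 2; drill -> shift 3; finish -> shift 8; weld -> shift 6; route -> shift 5.
Nothing later works — the conflict and capacity constraints rule out every shift after shift 1.

shift 1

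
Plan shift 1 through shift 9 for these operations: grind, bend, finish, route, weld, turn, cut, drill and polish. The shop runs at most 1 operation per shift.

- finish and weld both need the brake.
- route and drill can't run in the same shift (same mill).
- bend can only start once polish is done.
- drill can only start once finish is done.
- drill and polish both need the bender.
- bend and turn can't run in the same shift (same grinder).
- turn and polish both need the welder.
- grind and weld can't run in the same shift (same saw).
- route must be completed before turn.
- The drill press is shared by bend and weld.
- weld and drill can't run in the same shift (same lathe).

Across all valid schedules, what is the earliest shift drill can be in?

Precedence pushes drill to at least shift 2.
drill at shift 2 is achievable: cut=shift 9; route=shift 5; bend=shift 4; turn=shift 6; finish=shift 1; weld=shift 8; polish=shift 3; grind=shift 7; drill=shift 2.

shift 2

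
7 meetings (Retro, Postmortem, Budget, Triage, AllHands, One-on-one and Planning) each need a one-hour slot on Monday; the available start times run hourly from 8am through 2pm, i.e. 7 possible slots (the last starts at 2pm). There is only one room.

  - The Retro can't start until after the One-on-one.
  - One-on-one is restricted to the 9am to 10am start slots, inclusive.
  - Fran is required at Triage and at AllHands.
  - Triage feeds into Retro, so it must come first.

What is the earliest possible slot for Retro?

10am

Precedence pushes Retro to at least 10am.
Retro at 10am is achievable: Planning -> 2pm, Postmortem -> 11am, Triage -> 8am, Budget -> 12pm, One-on-one -> 9am, AllHands -> 1pm, Retro -> 10am.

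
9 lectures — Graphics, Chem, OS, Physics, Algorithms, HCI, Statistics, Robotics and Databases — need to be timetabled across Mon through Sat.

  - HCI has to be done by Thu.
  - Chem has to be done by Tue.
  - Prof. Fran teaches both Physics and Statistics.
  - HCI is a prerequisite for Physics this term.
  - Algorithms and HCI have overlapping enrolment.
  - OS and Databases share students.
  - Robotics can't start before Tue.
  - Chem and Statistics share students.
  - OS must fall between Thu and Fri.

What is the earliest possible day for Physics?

Tue

Precedence pushes Physics to at least Tue.
Physics at Tue is achievable: Robotics in Tue; Chem in Mon; Graphics in Mon; Physics in Tue; Statistics in Wed; OS in Thu; Databases in Mon; Algorithms in Tue; HCI in Mon.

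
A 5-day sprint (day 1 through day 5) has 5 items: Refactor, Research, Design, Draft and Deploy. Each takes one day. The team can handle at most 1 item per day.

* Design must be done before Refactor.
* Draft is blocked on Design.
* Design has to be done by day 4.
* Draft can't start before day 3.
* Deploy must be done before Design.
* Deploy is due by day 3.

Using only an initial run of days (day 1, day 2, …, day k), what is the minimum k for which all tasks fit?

5

The precedence chain requires at least 3 distinct days.
With at most 1 per day and 5 tasks, at least 5 days are needed.
5 works (last occupied day: day 5): for example Research -> day 5; Deploy -> day 1; Refactor -> day 4; Design -> day 2; Draft -> day 3.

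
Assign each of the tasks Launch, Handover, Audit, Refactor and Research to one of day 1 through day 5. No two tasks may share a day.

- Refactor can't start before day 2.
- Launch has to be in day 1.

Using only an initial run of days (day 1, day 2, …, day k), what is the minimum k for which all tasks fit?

5

With at most 1 per day and 5 tasks, at least 5 days are needed.
Refactor can't be placed before day 2, so the schedule must run through at least day 2.
5 works (last occupied day: day 5): for example Launch=day 1, Audit=day 4, Refactor=day 2, Research=day 5, Handover=day 3.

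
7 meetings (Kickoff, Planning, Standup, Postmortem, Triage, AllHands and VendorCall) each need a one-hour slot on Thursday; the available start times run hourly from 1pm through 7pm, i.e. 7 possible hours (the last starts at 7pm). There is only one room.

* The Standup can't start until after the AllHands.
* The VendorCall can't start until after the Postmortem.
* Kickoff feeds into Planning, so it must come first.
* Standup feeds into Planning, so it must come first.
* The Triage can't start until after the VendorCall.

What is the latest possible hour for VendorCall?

6pm

Precedence pushes VendorCall to at least 2pm; downstream work caps VendorCall at 6pm.
VendorCall at 6pm is achievable: Kickoff in 3pm; Postmortem in 5pm; Standup in 2pm; AllHands in 1pm; Triage in 7pm; VendorCall in 6pm; Planning in 4pm.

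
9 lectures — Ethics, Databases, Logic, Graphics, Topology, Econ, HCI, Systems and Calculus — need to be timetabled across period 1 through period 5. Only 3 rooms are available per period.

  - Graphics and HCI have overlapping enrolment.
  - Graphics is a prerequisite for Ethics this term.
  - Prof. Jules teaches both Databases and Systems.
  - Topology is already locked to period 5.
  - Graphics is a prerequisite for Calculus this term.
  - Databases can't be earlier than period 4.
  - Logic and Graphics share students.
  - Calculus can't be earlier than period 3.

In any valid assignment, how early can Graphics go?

Downstream work caps Graphics at period 4.
Graphics at period 1 is achievable: Ethics=period 2; Calculus=period 3; Systems=period 1; Databases=period 4; HCI=period 2; Graphics=period 1; Logic=period 2; Topology=period 5; Econ=period 1.

period 1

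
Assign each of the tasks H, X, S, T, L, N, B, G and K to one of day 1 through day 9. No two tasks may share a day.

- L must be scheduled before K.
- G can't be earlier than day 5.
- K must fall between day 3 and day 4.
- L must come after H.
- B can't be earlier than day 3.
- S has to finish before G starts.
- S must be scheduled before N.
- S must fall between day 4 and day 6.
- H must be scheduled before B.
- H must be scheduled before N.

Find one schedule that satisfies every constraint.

B=day 6; G=day 5; T=day 9; H=day 1; K=day 3; N=day 7; L=day 2; S=day 4; X=day 8

Checking: S(day 4) before G(day 5); H(day 1) before N(day 7); H(day 1) before L(day 2); L(day 2) before K(day 3); S(day 4) before N(day 7); H(day 1) before B(day 6); S=day 4 in [day 4,day 6]; G=day 5 in [day 5,day 9]; B=day 6 in [day 3,day 9]; K=day 3 in [day 3,day 4]; max 1 per day (cap 1).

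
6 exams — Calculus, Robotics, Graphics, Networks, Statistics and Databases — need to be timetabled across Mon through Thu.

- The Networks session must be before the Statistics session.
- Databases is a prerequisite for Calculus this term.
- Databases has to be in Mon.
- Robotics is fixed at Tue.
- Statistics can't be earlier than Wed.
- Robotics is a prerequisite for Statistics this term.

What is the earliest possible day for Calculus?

Precedence pushes Calculus to at least Tue.
Calculus at Tue is achievable: Statistics -> Wed; Networks -> Mon; Graphics -> Mon; Databases -> Mon; Calculus -> Tue; Robotics -> Tue.

Tue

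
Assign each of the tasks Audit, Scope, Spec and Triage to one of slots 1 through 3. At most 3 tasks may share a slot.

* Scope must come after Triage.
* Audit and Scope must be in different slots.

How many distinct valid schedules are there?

Splitting on Audit: it can be 1 (9), 2 (6), 3 (3). Listing each branch's schedules as (Scope, Spec, Triage):
Audit=1: (2,1,1) (2,2,1) (2,3,1) (3,1,1) (3,1,2) (3,2,1) (3,2,2) (3,3,1) (3,3,2) — 9.
Audit=2: (3,1,1) (3,1,2) (3,2,1) (3,2,2) (3,3,1) (3,3,2) — 6.
Audit=3: (2,1,1) (2,2,1) (2,3,1) — 3.
Summing: 9 + 6 + 3 = 18.

18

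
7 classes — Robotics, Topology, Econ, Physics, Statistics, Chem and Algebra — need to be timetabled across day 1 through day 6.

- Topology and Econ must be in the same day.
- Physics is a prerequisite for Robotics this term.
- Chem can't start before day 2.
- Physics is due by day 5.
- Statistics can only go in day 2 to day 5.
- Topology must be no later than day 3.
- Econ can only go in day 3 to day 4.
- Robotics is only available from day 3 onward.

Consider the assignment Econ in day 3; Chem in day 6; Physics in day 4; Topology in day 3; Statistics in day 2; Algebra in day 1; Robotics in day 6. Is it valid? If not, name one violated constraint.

Yes, all constraints hold

Physics is a prerequisite for Robotics this term — holds.
Chem can't start before day 2 — holds.
Topology must be no later than day 3 — holds.
Robotics is only available from day 3 onward — holds.
Econ can only go in day 3 to day 4 — holds.
Physics is due by day 5 — holds.
Statistics can only go in day 2 to day 5 — holds.
Topology and Econ must be in the same day — holds.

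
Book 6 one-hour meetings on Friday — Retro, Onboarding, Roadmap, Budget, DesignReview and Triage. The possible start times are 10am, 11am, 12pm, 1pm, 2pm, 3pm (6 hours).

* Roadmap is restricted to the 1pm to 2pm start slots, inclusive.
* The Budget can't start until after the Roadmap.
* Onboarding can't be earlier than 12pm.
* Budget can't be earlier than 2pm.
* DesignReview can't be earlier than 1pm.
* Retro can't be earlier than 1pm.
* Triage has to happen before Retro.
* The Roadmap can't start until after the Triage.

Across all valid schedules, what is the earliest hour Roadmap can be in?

1pm

Roadmap is available from 1pm; Roadmap's own window allows nothing later than 2pm.
Roadmap at 1pm is achievable: Budget in 2pm, Triage in 10am, Onboarding in 12pm, Retro in 1pm, Roadmap in 1pm, DesignReview in 1pm.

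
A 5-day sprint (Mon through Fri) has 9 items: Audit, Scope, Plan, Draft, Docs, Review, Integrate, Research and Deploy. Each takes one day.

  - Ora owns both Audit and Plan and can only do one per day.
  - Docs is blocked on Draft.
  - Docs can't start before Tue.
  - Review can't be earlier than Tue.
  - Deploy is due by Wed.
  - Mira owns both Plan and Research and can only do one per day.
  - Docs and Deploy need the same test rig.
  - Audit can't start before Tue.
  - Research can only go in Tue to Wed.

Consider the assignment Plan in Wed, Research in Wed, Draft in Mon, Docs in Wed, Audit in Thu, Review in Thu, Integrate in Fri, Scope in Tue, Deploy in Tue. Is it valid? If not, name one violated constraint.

No. Mira owns both Plan and Research and can only do one per day is not satisfied.

Research can only go in Tue to Wed — holds.
Review can't be earlier than Tue — holds.
Docs is blocked on Draft — holds.
Ora owns both Audit and Plan and can only do one per day — holds.
Deploy is due by Wed — holds.
Audit can't start before Tue — holds.
Docs can't start before Tue — holds.
Mira owns both Plan and Research and can only do one per day — violated.
Docs and Deploy need the same test rig — holds.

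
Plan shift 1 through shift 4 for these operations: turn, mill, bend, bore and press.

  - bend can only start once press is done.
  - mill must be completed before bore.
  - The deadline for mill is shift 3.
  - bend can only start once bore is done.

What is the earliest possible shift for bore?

Precedence pushes bore to at least shift 2; downstream work caps bore at shift 3.
bore at shift 2 is achievable: bore=shift 2, press=shift 1, bend=shift 3, mill=shift 1, turn=shift 1.

shift 2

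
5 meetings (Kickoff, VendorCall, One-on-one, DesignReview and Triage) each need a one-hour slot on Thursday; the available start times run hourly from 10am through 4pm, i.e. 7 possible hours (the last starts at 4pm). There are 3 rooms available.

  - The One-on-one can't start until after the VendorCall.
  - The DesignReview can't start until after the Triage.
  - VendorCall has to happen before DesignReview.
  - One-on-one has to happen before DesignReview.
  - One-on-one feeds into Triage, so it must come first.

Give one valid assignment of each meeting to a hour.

Triage in 12pm, One-on-one in 11am, VendorCall in 10am, Kickoff in 10am, DesignReview in 1pm

Checking: One-on-one(11am) before Triage(12pm); One-on-one(11am) before DesignReview(1pm); Triage(12pm) before DesignReview(1pm); VendorCall(10am) before One-on-one(11am); VendorCall(10am) before DesignReview(1pm); max 2 per hour (cap 3).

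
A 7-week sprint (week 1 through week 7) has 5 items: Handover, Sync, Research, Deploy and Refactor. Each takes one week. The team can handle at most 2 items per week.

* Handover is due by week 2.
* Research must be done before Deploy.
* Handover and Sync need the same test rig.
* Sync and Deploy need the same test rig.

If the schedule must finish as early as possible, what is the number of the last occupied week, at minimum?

The precedence chain requires at least 2 distinct weeks.
With at most 2 per week and 5 work items, at least 3 weeks are needed.
3 works (last occupied week: week 3): for example Research in week 1, Refactor in week 2, Sync in week 3, Deploy in week 2, Handover in week 1.

week 3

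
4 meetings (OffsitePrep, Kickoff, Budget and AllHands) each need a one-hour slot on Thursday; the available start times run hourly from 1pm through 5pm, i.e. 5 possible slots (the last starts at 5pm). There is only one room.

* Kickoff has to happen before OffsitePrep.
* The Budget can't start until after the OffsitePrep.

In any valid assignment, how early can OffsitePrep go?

2pm

Precedence pushes OffsitePrep to at least 2pm; downstream work caps OffsitePrep at 4pm.
OffsitePrep at 2pm is achievable: OffsitePrep in 2pm, Kickoff in 1pm, Budget in 3pm, AllHands in 4pm.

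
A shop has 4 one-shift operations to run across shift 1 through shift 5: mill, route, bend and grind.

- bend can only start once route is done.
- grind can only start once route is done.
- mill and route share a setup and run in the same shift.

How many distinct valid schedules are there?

30

Splitting on mill: it can be shift 1 (16), shift 2 (9), shift 3 (4), shift 4 (1). Listing each branch's schedules as (route, bend, grind) by shift number:
mill=shift 1: (1,2,2) (1,2,3) (1,2,4) (1,2,5) (1,3,2) (1,3,3) (1,3,4) (1,3,5) (1,4,2) (1,4,3) (1,4,4) (1,4,5) (1,5,2) (1,5,3) (1,5,4) (1,5,5) — 16.
mill=shift 2: (2,3,3) (2,3,4) (2,3,5) (2,4,3) (2,4,4) (2,4,5) (2,5,3) (2,5,4) (2,5,5) — 9.
mill=shift 3: (3,4,4) (3,4,5) (3,5,4) (3,5,5) — 4.
mill=shift 4: (4,5,5) — 1.
Summing: 16 + 9 + 4 + 1 = 30.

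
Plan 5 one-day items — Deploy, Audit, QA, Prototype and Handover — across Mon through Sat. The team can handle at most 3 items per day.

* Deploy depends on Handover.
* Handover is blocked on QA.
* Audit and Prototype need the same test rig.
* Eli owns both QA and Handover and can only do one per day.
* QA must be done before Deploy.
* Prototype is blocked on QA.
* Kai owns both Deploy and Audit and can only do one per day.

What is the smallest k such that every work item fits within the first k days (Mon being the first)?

3 days

The precedence chain requires at least 3 distinct days.
With at most 3 per day and 5 work items, at least 2 days are needed.
3 works (last occupied day: Wed): for example Prototype=Tue, Audit=Mon, Deploy=Wed, QA=Mon, Handover=Tue.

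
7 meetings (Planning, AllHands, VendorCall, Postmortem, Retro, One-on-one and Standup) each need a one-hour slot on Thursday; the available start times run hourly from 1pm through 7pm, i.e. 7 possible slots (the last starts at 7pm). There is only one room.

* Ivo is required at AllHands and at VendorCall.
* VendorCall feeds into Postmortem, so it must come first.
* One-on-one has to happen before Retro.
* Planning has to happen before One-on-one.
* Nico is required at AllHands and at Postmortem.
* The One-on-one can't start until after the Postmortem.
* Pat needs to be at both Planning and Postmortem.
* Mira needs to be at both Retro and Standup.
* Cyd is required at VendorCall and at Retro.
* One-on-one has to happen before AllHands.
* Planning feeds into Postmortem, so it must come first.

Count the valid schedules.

28

Splitting on Planning: it can be 1pm (12), 2pm (12), 3pm (4). Listing each branch's schedules as (AllHands, VendorCall, Postmortem, Retro, One-on-one, Standup):
Planning=1pm: (5pm,2pm,3pm,6pm,4pm,7pm) (5pm,2pm,3pm,7pm,4pm,6pm) (6pm,2pm,3pm,5pm,4pm,7pm) (6pm,2pm,3pm,7pm,4pm,5pm) (6pm,2pm,3pm,7pm,5pm,4pm) (6pm,2pm,4pm,7pm,5pm,3pm) (6pm,3pm,4pm,7pm,5pm,2pm) (7pm,2pm,3pm,5pm,4pm,6pm) (7pm,2pm,3pm,6pm,4pm,5pm) (7pm,2pm,3pm,6pm,5pm,4pm) (7pm,2pm,4pm,6pm,5pm,3pm) (7pm,3pm,4pm,6pm,5pm,2pm) — 12.
Planning=2pm: (5pm,1pm,3pm,6pm,4pm,7pm) (5pm,1pm,3pm,7pm,4pm,6pm) (6pm,1pm,3pm,5pm,4pm,7pm) (6pm,1pm,3pm,7pm,4pm,5pm) (6pm,1pm,3pm,7pm,5pm,4pm) (6pm,1pm,4pm,7pm,5pm,3pm) (6pm,3pm,4pm,7pm,5pm,1pm) (7pm,1pm,3pm,5pm,4pm,6pm) (7pm,1pm,3pm,6pm,4pm,5pm) (7pm,1pm,3pm,6pm,5pm,4pm) (7pm,1pm,4pm,6pm,5pm,3pm) (7pm,3pm,4pm,6pm,5pm,1pm) — 12.
Planning=3pm: (6pm,1pm,4pm,7pm,5pm,2pm) (6pm,2pm,4pm,7pm,5pm,1pm) (7pm,1pm,4pm,6pm,5pm,2pm) (7pm,2pm,4pm,6pm,5pm,1pm) — 4.
Summing: 12 + 12 + 4 = 28.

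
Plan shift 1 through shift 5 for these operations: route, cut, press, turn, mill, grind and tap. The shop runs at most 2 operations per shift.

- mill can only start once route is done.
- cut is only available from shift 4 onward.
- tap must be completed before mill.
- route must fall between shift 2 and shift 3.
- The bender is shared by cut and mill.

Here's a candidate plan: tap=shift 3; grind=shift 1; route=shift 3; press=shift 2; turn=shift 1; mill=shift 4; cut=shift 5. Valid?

Valid

cut is only available from shift 4 onward — holds.
mill can only start once route is done — holds.
The shop runs at most 2 operations per shift — holds.
The bender is shared by cut and mill — holds.
route must fall between shift 2 and shift 3 — holds.
tap must be completed before mill — holds.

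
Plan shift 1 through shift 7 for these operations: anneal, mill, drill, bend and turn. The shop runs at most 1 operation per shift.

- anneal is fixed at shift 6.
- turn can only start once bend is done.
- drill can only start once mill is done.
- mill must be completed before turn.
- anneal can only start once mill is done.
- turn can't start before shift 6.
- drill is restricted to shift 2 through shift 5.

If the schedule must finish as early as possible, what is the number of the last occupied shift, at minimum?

The precedence chain requires at least 2 distinct shifts.
With at most 1 per shift and 5 operations, at least 5 shifts are needed.
anneal can't be placed before shift 6, so the schedule must run through at least shift 6.
Could 6 shifts be enough, i.e. nothing placed later than shift 6? No: anneal's window within 6 shifts is {shift 6}; turn's window within 6 shifts is {shift 6}; that puts anneal and turn all in shift 6 — more than 1 per shift.
So 6 shifts is not enough.
7 works (last occupied shift: shift 7): for example mill=shift 1; bend=shift 3; turn=shift 7; anneal=shift 6; drill=shift 2.

shift 7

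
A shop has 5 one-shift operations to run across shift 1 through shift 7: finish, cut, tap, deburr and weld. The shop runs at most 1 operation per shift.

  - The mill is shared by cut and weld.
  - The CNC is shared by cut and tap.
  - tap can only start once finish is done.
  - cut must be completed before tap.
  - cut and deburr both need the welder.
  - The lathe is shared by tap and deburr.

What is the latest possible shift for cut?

shift 6

Downstream work caps cut at shift 6.
cut at shift 6 is achievable: finish=shift 1; weld=shift 3; tap=shift 7; deburr=shift 2; cut=shift 6.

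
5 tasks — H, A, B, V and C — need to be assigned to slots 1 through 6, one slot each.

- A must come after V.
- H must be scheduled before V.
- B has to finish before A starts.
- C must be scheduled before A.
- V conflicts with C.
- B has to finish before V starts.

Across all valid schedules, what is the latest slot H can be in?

Downstream work caps H at 4.
H at 4 is achievable: V -> 5; C -> 1; B -> 1; A -> 6; H -> 4.

4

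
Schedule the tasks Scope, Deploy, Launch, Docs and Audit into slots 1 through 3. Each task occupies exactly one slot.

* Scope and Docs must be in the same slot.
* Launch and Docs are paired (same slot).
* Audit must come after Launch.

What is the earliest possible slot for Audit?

2

Precedence pushes Audit to at least 2.
Audit at 2 is achievable: Deploy in 1; Docs in 1; Audit in 2; Launch in 1; Scope in 1.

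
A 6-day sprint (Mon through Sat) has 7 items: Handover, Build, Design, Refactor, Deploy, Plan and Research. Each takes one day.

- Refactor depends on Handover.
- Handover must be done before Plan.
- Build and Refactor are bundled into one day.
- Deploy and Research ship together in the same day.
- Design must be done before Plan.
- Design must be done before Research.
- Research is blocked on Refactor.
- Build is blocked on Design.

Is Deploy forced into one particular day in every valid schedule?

No

Deploy can be Wed (e.g. Deploy in Wed; Design in Mon; Research in Wed; Refactor in Tue; Build in Tue; Handover in Mon; Plan in Tue) or Thu (e.g. Research -> Thu, Plan -> Tue, Handover -> Mon, Design -> Mon, Deploy -> Thu, Refactor -> Tue, Build -> Tue).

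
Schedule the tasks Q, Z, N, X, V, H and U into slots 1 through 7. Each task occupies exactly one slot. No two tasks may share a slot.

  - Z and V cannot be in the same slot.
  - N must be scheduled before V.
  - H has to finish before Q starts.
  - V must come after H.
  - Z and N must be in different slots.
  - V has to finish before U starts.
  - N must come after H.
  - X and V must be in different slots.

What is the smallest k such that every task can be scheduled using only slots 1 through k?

7 slots

The precedence chain requires at least 4 distinct slots.
With at most 1 per slot and 7 tasks, at least 7 slots are needed.
7 works (last occupied slot: 7): for example N -> 2; X -> 7; H -> 1; Z -> 6; V -> 3; U -> 5; Q -> 4.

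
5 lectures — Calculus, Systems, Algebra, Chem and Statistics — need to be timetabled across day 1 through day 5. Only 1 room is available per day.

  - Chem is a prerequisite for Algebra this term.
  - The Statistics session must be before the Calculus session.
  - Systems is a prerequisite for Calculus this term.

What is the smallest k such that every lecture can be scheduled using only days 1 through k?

5 days

The precedence chain requires at least 2 distinct days.
With at most 1 per day and 5 lectures, at least 5 days are needed.
5 works (last occupied day: day 5): for example Algebra -> day 5; Chem -> day 4; Systems -> day 1; Statistics -> day 2; Calculus -> day 3.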